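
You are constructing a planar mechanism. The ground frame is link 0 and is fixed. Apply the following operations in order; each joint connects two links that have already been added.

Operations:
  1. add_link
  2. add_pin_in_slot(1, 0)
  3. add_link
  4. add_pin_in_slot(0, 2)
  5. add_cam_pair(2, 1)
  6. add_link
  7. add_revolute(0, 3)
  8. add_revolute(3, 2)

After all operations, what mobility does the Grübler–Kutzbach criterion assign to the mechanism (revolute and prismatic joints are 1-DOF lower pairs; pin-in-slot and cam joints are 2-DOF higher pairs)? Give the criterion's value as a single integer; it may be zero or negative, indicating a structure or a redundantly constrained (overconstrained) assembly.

ground; <1,0,0>
#1 <2,0,0>
PS:1↔0 J2 <2,0,1>
#2 <3,0,1>
PS:0↔2 J2 <3,0,2>
C:2↔1 J2 <3,0,3>
#3 <4,0,3>
R:0↔3 J1 <4,1,3>
R:3↔2 J1 <4,2,3>
3×3 − 2×2 − 1×3 = 2

M = 2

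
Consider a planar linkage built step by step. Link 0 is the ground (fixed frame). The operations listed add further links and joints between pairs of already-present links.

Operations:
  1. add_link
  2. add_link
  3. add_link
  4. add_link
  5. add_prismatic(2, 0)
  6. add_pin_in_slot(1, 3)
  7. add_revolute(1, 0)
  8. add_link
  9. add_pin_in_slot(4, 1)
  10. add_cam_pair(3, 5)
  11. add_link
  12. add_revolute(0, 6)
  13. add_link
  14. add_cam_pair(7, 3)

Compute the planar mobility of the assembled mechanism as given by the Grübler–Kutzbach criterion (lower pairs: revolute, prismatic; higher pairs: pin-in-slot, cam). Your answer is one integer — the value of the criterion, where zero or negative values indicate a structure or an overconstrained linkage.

M = 11

(L,J1,J2)=(1,0,0); link0 fixed
link1: (2,0,0)
link2: (3,0,0)
link3: (4,0,0)
link4: (5,0,0)
P 2-0 [J1]: (5,1,0)
PS 1-3 [J2]: (5,1,1)
R 1-0 [J1]: (5,2,1)
link5: (6,2,1)
PS 4-1 [J2]: (6,2,2)
C 3-5 [J2]: (6,2,3)
link6: (7,2,3)
R 0-6 [J1]: (7,3,3)
link7: (8,3,3)
C 7-3 [J2]: (8,3,4)
Grübler: 3·7 − 2·3 − 4 = 11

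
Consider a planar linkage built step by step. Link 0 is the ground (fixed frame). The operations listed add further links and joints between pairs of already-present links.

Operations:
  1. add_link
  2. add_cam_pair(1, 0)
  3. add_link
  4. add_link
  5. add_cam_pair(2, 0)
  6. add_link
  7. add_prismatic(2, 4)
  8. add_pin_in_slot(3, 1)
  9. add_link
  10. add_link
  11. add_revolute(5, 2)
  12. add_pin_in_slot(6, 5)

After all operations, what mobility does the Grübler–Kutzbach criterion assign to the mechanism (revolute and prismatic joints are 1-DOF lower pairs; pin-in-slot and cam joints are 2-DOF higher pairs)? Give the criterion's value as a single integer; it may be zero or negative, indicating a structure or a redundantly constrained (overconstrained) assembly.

M = 10

L=1 J1=0 J2=0
add link → L=2 J1=0 J2=0
C@1,0 dof=2 J2 → L=2 J1=0 J2=1
add link → L=3 J1=0 J2=1
add link → L=4 J1=0 J2=1
C@2,0 dof=2 J2 → L=4 J1=0 J2=2
add link → L=5 J1=0 J2=2
P@2,4 dof=1 J1 → L=5 J1=1 J2=2
PS@3,1 dof=2 J2 → L=5 J1=1 J2=3
add link → L=6 J1=1 J2=3
add link → L=7 J1=1 J2=3
R@5,2 dof=1 J1 → L=7 J1=2 J2=3
PS@6,5 dof=2 J2 → L=7 J1=2 J2=4
M=3(L−1)−2J1−J2=3·6−2·2−4=10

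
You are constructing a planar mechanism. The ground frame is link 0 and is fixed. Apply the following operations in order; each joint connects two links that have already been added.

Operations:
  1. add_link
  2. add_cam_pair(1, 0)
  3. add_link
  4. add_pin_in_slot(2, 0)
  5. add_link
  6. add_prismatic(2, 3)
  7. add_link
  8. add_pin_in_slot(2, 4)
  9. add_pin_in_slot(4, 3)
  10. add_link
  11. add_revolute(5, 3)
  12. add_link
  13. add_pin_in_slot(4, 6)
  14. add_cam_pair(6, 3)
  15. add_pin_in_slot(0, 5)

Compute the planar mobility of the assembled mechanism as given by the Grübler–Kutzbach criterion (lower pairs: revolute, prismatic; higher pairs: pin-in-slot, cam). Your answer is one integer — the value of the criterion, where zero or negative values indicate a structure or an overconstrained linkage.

L=1 J1=0 J2=0
add link → L=2 J1=0 J2=0
C@1,0 dof=2 J2 → L=2 J1=0 J2=1
add link → L=3 J1=0 J2=1
PS@2,0 dof=2 J2 → L=3 J1=0 J2=2
add link → L=4 J1=0 J2=2
P@2,3 dof=1 J1 → L=4 J1=1 J2=2
add link → L=5 J1=1 J2=2
PS@2,4 dof=2 J2 → L=5 J1=1 J2=3
PS@4,3 dof=2 J2 → L=5 J1=1 J2=4
add link → L=6 J1=1 J2=4
R@5,3 dof=1 J1 → L=6 J1=2 J2=4
add link → L=7 J1=2 J2=4
PS@4,6 dof=2 J2 → L=7 J1=2 J2=5
C@6,3 dof=2 J2 → L=7 J1=2 J2=6
PS@0,5 dof=2 J2 → L=7 J1=2 J2=7
M=3(L−1)−2J1−J2=3·6−2·2−7=7

M = 7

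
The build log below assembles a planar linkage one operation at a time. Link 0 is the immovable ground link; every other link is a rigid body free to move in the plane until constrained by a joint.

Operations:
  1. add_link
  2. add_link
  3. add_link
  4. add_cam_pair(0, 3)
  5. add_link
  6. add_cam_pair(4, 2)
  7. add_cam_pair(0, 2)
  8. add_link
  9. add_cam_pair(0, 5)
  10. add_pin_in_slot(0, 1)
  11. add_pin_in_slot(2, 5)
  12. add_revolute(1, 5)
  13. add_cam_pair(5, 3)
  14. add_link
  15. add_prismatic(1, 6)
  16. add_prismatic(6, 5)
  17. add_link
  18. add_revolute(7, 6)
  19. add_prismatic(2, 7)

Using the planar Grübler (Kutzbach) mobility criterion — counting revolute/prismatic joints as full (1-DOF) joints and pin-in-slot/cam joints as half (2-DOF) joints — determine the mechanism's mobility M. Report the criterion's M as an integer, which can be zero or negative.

ground; <1,0,0>
#1 <2,0,0>
#2 <3,0,0>
#3 <4,0,0>
C:0↔3 J2 <4,0,1>
#4 <5,0,1>
C:4↔2 J2 <5,0,2>
C:0↔2 J2 <5,0,3>
#5 <6,0,3>
C:0↔5 J2 <6,0,4>
PS:0↔1 J2 <6,0,5>
PS:2↔5 J2 <6,0,6>
R:1↔5 J1 <6,1,6>
C:5↔3 J2 <6,1,7>
#6 <7,1,7>
P:1↔6 J1 <7,2,7>
P:6↔5 J1 <7,3,7>
#7 <8,3,7>
R:7↔6 J1 <8,4,7>
P:2↔7 J1 <8,5,7>
3×7 − 2×5 − 1×7 = 4

M = 4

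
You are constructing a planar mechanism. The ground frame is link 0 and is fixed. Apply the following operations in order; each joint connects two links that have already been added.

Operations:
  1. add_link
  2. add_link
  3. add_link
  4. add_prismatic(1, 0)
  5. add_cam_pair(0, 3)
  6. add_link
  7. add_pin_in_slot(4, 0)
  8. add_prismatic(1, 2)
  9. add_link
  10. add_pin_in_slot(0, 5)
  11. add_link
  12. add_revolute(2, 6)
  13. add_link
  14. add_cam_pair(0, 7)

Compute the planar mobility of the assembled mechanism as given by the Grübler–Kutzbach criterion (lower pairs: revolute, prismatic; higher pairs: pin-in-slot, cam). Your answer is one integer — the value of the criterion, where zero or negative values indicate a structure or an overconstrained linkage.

ground; <1,0,0>
#1 <2,0,0>
#2 <3,0,0>
#3 <4,0,0>
P:1↔0 J1 <4,1,0>
C:0↔3 J2 <4,1,1>
#4 <5,1,1>
PS:4↔0 J2 <5,1,2>
P:1↔2 J1 <5,2,2>
#5 <6,2,2>
PS:0↔5 J2 <6,2,3>
#6 <7,2,3>
R:2↔6 J1 <7,3,3>
#7 <8,3,3>
C:0↔7 J2 <8,3,4>
3×7 − 2×3 − 1×4 = 11

M = 11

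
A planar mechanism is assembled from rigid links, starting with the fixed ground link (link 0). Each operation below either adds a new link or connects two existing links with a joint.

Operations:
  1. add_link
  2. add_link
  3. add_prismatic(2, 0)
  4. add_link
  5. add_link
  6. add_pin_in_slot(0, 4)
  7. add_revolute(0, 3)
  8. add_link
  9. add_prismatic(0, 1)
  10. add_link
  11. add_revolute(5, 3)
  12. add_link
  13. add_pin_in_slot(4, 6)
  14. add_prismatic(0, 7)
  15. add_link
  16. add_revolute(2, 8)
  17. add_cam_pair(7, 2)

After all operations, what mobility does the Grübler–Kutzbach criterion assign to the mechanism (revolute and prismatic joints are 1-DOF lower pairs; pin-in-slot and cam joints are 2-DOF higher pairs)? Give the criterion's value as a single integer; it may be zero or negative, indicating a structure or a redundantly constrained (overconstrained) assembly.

(L,J1,J2)=(1,0,0); link0 fixed
link1: (2,0,0)
link2: (3,0,0)
P 2-0 [J1]: (3,1,0)
link3: (4,1,0)
link4: (5,1,0)
PS 0-4 [J2]: (5,1,1)
R 0-3 [J1]: (5,2,1)
link5: (6,2,1)
P 0-1 [J1]: (6,3,1)
link6: (7,3,1)
R 5-3 [J1]: (7,4,1)
link7: (8,4,1)
PS 4-6 [J2]: (8,4,2)
P 0-7 [J1]: (8,5,2)
link8: (9,5,2)
R 2-8 [J1]: (9,6,2)
C 7-2 [J2]: (9,6,3)
Grübler: 3·8 − 2·6 − 3 = 9

M = 9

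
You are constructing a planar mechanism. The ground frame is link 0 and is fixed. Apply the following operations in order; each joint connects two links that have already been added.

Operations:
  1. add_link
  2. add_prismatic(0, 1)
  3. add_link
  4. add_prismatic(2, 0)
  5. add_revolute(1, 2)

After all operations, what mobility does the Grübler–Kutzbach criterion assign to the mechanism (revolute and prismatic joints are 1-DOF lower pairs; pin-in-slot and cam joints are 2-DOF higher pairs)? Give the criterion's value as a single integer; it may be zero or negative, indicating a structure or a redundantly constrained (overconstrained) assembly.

M = 0

(L,J1,J2)=(1,0,0); link0 fixed
link1: (2,0,0)
P 0-1 [J1]: (2,1,0)
link2: (3,1,0)
P 2-0 [J1]: (3,2,0)
R 1-2 [J1]: (3,3,0)
Grübler: 3·2 − 2·3 − 0 = 0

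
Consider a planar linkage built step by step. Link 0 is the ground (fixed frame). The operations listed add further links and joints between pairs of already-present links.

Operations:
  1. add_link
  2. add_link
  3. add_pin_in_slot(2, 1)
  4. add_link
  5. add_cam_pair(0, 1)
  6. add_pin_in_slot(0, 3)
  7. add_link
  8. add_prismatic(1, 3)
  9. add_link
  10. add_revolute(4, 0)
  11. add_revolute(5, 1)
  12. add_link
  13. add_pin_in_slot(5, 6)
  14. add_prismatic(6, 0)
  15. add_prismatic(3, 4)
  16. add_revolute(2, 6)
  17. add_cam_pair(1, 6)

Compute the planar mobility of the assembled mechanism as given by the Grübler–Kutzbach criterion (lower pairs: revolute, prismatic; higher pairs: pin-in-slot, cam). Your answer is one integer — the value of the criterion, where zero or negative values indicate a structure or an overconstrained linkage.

(L,J1,J2)=(1,0,0); link0 fixed
link1: (2,0,0)
link2: (3,0,0)
PS 2-1 [J2]: (3,0,1)
link3: (4,0,1)
C 0-1 [J2]: (4,0,2)
PS 0-3 [J2]: (4,0,3)
link4: (5,0,3)
P 1-3 [J1]: (5,1,3)
link5: (6,1,3)
R 4-0 [J1]: (6,2,3)
R 5-1 [J1]: (6,3,3)
link6: (7,3,3)
PS 5-6 [J2]: (7,3,4)
P 6-0 [J1]: (7,4,4)
P 3-4 [J1]: (7,5,4)
R 2-6 [J1]: (7,6,4)
C 1-6 [J2]: (7,6,5)
Grübler: 3·6 − 2·6 − 5 = 1

M = 1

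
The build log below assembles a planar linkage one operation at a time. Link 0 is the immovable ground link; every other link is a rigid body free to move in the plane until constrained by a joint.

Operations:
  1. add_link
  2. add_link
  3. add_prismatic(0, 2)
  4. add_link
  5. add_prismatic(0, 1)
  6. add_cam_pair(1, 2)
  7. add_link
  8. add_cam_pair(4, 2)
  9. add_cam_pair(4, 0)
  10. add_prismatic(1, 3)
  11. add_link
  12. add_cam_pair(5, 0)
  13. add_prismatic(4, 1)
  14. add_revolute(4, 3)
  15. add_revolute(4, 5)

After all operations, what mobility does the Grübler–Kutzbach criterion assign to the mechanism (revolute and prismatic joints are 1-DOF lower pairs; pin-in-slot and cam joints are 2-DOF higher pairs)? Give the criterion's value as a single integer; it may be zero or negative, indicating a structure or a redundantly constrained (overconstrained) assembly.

M = -1

(L,J1,J2)=(1,0,0); link0 fixed
link1: (2,0,0)
link2: (3,0,0)
P 0-2 [J1]: (3,1,0)
link3: (4,1,0)
P 0-1 [J1]: (4,2,0)
C 1-2 [J2]: (4,2,1)
link4: (5,2,1)
C 4-2 [J2]: (5,2,2)
C 4-0 [J2]: (5,2,3)
P 1-3 [J1]: (5,3,3)
link5: (6,3,3)
C 5-0 [J2]: (6,3,4)
P 4-1 [J1]: (6,4,4)
R 4-3 [J1]: (6,5,4)
R 4-5 [J1]: (6,6,4)
Grübler: 3·5 − 2·6 − 4 = -1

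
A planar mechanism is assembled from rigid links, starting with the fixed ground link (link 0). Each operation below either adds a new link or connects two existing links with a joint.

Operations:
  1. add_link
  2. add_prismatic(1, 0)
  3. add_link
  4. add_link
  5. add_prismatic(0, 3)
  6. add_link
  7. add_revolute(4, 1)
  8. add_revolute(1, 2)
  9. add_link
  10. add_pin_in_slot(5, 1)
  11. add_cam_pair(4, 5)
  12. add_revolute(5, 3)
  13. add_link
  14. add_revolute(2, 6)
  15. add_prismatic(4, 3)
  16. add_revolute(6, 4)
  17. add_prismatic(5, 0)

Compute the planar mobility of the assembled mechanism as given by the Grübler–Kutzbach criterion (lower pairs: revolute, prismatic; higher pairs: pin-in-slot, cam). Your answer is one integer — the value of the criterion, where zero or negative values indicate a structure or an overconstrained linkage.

ground; <1,0,0>
#1 <2,0,0>
P:1↔0 J1 <2,1,0>
#2 <3,1,0>
#3 <4,1,0>
P:0↔3 J1 <4,2,0>
#4 <5,2,0>
R:4↔1 J1 <5,3,0>
R:1↔2 J1 <5,4,0>
#5 <6,4,0>
PS:5↔1 J2 <6,4,1>
C:4↔5 J2 <6,4,2>
R:5↔3 J1 <6,5,2>
#6 <7,5,2>
R:2↔6 J1 <7,6,2>
P:4↔3 J1 <7,7,2>
R:6↔4 J1 <7,8,2>
P:5↔0 J1 <7,9,2>
3×6 − 2×9 − 1×2 = -2

M = -2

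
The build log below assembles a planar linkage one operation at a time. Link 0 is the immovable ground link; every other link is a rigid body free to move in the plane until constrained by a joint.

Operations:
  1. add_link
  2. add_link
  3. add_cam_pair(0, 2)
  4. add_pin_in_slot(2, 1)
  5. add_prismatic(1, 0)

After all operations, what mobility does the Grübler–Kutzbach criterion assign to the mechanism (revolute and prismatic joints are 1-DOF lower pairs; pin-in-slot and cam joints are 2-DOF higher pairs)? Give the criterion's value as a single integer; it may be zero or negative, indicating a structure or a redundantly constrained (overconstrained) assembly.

M = 2

[1;0;0] (link 0 is ground)
L+ [2;0;0]
L+ [3;0;0]
C(0,2)∈J2 [3;0;1]
PS(2,1)∈J2 [3;0;2]
P(1,0)∈J1 [3;1;2]
mobility = 6 − 2 − 2 = 2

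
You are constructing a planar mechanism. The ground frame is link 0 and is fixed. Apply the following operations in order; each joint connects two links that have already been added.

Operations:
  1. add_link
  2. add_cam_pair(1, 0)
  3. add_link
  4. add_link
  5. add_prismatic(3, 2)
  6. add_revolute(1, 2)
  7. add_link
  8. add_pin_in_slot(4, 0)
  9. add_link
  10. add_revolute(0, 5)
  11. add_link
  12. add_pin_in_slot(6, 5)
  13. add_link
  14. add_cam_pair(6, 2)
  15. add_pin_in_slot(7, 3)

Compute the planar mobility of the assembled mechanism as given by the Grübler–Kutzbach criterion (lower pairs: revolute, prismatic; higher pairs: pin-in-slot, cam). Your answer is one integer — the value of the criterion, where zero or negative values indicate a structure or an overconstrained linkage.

(L,J1,J2)=(1,0,0); link0 fixed
link1: (2,0,0)
C 1-0 [J2]: (2,0,1)
link2: (3,0,1)
link3: (4,0,1)
P 3-2 [J1]: (4,1,1)
R 1-2 [J1]: (4,2,1)
link4: (5,2,1)
PS 4-0 [J2]: (5,2,2)
link5: (6,2,2)
R 0-5 [J1]: (6,3,2)
link6: (7,3,2)
PS 6-5 [J2]: (7,3,3)
link7: (8,3,3)
C 6-2 [J2]: (8,3,4)
PS 7-3 [J2]: (8,3,5)
Grübler: 3·7 − 2·3 − 5 = 10

M = 10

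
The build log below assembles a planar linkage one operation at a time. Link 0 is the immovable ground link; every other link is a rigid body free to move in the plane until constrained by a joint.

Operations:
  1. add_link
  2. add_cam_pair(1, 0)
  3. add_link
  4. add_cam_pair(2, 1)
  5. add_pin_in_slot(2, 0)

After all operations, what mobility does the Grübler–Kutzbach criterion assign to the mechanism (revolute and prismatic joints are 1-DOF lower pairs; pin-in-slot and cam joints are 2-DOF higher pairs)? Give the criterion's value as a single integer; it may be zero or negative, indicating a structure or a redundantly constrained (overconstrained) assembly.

M = 3

(L,J1,J2)=(1,0,0); link0 fixed
link1: (2,0,0)
C 1-0 [J2]: (2,0,1)
link2: (3,0,1)
C 2-1 [J2]: (3,0,2)
PS 2-0 [J2]: (3,0,3)
Grübler: 3·2 − 2·0 − 3 = 3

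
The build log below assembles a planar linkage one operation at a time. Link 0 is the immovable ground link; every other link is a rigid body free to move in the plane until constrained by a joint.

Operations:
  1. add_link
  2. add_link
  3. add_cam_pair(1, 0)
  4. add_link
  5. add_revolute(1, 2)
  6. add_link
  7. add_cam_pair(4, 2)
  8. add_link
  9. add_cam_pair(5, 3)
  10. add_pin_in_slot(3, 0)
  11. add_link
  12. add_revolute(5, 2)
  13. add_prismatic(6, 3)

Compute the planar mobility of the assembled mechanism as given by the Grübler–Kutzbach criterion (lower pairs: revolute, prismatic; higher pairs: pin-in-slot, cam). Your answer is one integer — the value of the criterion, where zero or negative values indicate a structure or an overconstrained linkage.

M = 8

L=1 J1=0 J2=0
add link → L=2 J1=0 J2=0
add link → L=3 J1=0 J2=0
C@1,0 dof=2 J2 → L=3 J1=0 J2=1
add link → L=4 J1=0 J2=1
R@1,2 dof=1 J1 → L=4 J1=1 J2=1
add link → L=5 J1=1 J2=1
C@4,2 dof=2 J2 → L=5 J1=1 J2=2
add link → L=6 J1=1 J2=2
C@5,3 dof=2 J2 → L=6 J1=1 J2=3
PS@3,0 dof=2 J2 → L=6 J1=1 J2=4
add link → L=7 J1=1 J2=4
R@5,2 dof=1 J1 → L=7 J1=2 J2=4
P@6,3 dof=1 J1 → L=7 J1=3 J2=4
M=3(L−1)−2J1−J2=3·6−2·3−4=8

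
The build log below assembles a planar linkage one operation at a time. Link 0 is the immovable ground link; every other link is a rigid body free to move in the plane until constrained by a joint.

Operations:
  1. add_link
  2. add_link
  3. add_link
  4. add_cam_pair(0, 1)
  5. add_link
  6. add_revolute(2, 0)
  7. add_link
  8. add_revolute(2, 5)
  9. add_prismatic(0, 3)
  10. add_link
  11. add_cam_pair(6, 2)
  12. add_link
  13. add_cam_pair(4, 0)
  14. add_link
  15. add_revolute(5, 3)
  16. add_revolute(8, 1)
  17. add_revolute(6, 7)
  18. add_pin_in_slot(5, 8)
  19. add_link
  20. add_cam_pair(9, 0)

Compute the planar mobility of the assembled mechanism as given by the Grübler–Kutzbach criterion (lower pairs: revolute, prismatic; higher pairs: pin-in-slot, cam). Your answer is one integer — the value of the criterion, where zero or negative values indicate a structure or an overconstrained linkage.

M = 10

L=1 J1=0 J2=0
add link → L=2 J1=0 J2=0
add link → L=3 J1=0 J2=0
add link → L=4 J1=0 J2=0
C@0,1 dof=2 J2 → L=4 J1=0 J2=1
add link → L=5 J1=0 J2=1
R@2,0 dof=1 J1 → L=5 J1=1 J2=1
add link → L=6 J1=1 J2=1
R@2,5 dof=1 J1 → L=6 J1=2 J2=1
P@0,3 dof=1 J1 → L=6 J1=3 J2=1
add link → L=7 J1=3 J2=1
C@6,2 dof=2 J2 → L=7 J1=3 J2=2
add link → L=8 J1=3 J2=2
C@4,0 dof=2 J2 → L=8 J1=3 J2=3
add link → L=9 J1=3 J2=3
R@5,3 dof=1 J1 → L=9 J1=4 J2=3
R@8,1 dof=1 J1 → L=9 J1=5 J2=3
R@6,7 dof=1 J1 → L=9 J1=6 J2=3
PS@5,8 dof=2 J2 → L=9 J1=6 J2=4
add link → L=10 J1=6 J2=4
C@9,0 dof=2 J2 → L=10 J1=6 J2=5
M=3(L−1)−2J1−J2=3·9−2·6−5=10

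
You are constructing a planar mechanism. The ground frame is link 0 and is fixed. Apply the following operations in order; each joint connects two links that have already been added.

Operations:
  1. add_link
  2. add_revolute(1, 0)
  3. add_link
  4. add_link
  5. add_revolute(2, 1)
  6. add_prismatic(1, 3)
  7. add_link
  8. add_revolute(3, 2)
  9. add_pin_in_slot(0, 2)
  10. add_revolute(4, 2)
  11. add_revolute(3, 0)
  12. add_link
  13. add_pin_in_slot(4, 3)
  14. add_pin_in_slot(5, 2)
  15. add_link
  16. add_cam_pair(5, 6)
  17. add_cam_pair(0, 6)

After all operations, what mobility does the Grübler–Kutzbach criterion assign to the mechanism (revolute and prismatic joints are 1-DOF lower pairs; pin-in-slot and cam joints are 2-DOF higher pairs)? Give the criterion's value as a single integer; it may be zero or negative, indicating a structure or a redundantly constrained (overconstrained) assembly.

link 0 = ground. State L|J1|J2 = 1|0|0
+link1  2|0|0
R(1,0) f=1→J1  2|1|0
+link2  3|1|0
+link3  4|1|0
R(2,1) f=1→J1  4|2|0
P(1,3) f=1→J1  4|3|0
+link4  5|3|0
R(3,2) f=1→J1  5|4|0
PS(0,2) f=2→J2  5|4|1
R(4,2) f=1→J1  5|5|1
R(3,0) f=1→J1  5|6|1
+link5  6|6|1
PS(4,3) f=2→J2  6|6|2
PS(5,2) f=2→J2  6|6|3
+link6  7|6|3
C(5,6) f=2→J2  7|6|4
C(0,6) f=2→J2  7|6|5
M = 3(7−1)−2·6−5 = 18−12−5 = 1

M = 1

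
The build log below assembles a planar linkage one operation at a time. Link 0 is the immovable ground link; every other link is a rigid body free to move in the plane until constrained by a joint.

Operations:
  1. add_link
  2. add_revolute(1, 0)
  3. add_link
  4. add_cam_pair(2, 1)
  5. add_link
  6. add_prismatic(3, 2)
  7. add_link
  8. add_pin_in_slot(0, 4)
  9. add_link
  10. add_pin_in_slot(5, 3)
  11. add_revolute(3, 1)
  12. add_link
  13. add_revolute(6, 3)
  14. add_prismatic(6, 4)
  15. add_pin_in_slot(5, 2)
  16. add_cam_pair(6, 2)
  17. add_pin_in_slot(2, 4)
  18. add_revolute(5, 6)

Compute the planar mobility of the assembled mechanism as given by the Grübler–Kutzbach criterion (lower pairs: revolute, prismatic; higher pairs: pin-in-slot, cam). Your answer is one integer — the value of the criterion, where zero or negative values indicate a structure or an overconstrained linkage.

link 0 = ground. State L|J1|J2 = 1|0|0
+link1  2|0|0
R(1,0) f=1→J1  2|1|0
+link2  3|1|0
C(2,1) f=2→J2  3|1|1
+link3  4|1|1
P(3,2) f=1→J1  4|2|1
+link4  5|2|1
PS(0,4) f=2→J2  5|2|2
+link5  6|2|2
PS(5,3) f=2→J2  6|2|3
R(3,1) f=1→J1  6|3|3
+link6  7|3|3
R(6,3) f=1→J1  7|4|3
P(6,4) f=1→J1  7|5|3
PS(5,2) f=2→J2  7|5|4
C(6,2) f=2→J2  7|5|5
PS(2,4) f=2→J2  7|5|6
R(5,6) f=1→J1  7|6|6
M = 3(7−1)−2·6−6 = 18−12−6 = 0

M = 0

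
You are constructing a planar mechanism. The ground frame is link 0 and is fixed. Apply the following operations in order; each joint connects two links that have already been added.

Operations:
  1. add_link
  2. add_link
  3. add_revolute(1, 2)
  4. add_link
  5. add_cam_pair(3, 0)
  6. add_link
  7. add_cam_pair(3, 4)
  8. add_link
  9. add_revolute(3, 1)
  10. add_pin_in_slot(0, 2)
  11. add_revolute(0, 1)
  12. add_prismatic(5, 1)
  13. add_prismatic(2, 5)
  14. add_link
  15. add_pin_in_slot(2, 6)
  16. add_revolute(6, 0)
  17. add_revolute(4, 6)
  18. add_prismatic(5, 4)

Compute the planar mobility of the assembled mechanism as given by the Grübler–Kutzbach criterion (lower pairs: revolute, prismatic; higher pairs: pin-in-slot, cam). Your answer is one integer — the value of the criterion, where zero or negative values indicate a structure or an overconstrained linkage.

(L,J1,J2)=(1,0,0); link0 fixed
link1: (2,0,0)
link2: (3,0,0)
R 1-2 [J1]: (3,1,0)
link3: (4,1,0)
C 3-0 [J2]: (4,1,1)
link4: (5,1,1)
C 3-4 [J2]: (5,1,2)
link5: (6,1,2)
R 3-1 [J1]: (6,2,2)
PS 0-2 [J2]: (6,2,3)
R 0-1 [J1]: (6,3,3)
P 5-1 [J1]: (6,4,3)
P 2-5 [J1]: (6,5,3)
link6: (7,5,3)
PS 2-6 [J2]: (7,5,4)
R 6-0 [J1]: (7,6,4)
R 4-6 [J1]: (7,7,4)
P 5-4 [J1]: (7,8,4)
Grübler: 3·6 − 2·8 − 4 = -2

M = -2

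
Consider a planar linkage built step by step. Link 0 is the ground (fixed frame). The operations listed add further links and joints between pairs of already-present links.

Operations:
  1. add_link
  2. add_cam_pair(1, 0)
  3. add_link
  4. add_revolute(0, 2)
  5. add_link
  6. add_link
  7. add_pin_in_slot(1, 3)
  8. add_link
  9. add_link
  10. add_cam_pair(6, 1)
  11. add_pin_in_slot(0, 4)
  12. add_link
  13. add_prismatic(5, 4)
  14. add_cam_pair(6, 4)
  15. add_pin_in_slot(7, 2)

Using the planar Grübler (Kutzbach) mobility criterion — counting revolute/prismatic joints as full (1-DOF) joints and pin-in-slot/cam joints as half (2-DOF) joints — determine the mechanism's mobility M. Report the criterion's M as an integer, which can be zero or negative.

(L,J1,J2)=(1,0,0); link0 fixed
link1: (2,0,0)
C 1-0 [J2]: (2,0,1)
link2: (3,0,1)
R 0-2 [J1]: (3,1,1)
link3: (4,1,1)
link4: (5,1,1)
PS 1-3 [J2]: (5,1,2)
link5: (6,1,2)
link6: (7,1,2)
C 6-1 [J2]: (7,1,3)
PS 0-4 [J2]: (7,1,4)
link7: (8,1,4)
P 5-4 [J1]: (8,2,4)
C 6-4 [J2]: (8,2,5)
PS 7-2 [J2]: (8,2,6)
Grübler: 3·7 − 2·2 − 6 = 11

M = 11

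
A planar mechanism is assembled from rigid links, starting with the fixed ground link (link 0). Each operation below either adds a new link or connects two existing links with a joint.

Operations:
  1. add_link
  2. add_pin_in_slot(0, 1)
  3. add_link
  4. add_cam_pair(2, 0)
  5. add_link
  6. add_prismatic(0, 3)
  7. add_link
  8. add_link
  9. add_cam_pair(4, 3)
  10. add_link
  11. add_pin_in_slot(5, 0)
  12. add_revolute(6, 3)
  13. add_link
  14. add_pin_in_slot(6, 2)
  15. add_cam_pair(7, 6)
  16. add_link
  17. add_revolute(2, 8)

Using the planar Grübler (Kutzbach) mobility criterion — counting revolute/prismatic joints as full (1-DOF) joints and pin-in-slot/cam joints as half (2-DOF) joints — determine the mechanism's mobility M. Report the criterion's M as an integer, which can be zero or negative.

M = 12

[1;0;0] (link 0 is ground)
L+ [2;0;0]
PS(0,1)∈J2 [2;0;1]
L+ [3;0;1]
C(2,0)∈J2 [3;0;2]
L+ [4;0;2]
P(0,3)∈J1 [4;1;2]
L+ [5;1;2]
L+ [6;1;2]
C(4,3)∈J2 [6;1;3]
L+ [7;1;3]
PS(5,0)∈J2 [7;1;4]
R(6,3)∈J1 [7;2;4]
L+ [8;2;4]
PS(6,2)∈J2 [8;2;5]
C(7,6)∈J2 [8;2;6]
L+ [9;2;6]
R(2,8)∈J1 [9;3;6]
mobility = 24 − 6 − 6 = 12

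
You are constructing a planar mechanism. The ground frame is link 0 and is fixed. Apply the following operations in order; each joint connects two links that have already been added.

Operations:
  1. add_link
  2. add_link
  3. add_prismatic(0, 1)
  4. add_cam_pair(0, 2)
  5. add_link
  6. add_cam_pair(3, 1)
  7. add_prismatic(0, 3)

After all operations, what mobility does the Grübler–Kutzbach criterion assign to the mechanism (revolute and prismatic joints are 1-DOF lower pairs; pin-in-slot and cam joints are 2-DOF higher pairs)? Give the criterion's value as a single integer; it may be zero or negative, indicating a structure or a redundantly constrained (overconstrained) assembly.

M = 3

L=1 J1=0 J2=0
add link → L=2 J1=0 J2=0
add link → L=3 J1=0 J2=0
P@0,1 dof=1 J1 → L=3 J1=1 J2=0
C@0,2 dof=2 J2 → L=3 J1=1 J2=1
add link → L=4 J1=1 J2=1
C@3,1 dof=2 J2 → L=4 J1=1 J2=2
P@0,3 dof=1 J1 → L=4 J1=2 J2=2
M=3(L−1)−2J1−J2=3·3−2·2−2=3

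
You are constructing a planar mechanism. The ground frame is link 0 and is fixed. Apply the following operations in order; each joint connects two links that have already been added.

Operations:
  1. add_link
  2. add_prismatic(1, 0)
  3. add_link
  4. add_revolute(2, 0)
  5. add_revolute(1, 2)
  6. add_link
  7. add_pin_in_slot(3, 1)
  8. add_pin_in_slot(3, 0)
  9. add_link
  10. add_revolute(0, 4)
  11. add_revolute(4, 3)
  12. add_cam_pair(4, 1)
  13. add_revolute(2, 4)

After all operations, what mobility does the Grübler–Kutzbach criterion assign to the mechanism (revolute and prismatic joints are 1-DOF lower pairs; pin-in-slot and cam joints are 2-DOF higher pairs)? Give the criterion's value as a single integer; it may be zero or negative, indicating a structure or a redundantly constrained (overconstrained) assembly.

[1;0;0] (link 0 is ground)
L+ [2;0;0]
P(1,0)∈J1 [2;1;0]
L+ [3;1;0]
R(2,0)∈J1 [3;2;0]
R(1,2)∈J1 [3;3;0]
L+ [4;3;0]
PS(3,1)∈J2 [4;3;1]
PS(3,0)∈J2 [4;3;2]
L+ [5;3;2]
R(0,4)∈J1 [5;4;2]
R(4,3)∈J1 [5;5;2]
C(4,1)∈J2 [5;5;3]
R(2,4)∈J1 [5;6;3]
mobility = 12 − 12 − 3 = -3

M = -3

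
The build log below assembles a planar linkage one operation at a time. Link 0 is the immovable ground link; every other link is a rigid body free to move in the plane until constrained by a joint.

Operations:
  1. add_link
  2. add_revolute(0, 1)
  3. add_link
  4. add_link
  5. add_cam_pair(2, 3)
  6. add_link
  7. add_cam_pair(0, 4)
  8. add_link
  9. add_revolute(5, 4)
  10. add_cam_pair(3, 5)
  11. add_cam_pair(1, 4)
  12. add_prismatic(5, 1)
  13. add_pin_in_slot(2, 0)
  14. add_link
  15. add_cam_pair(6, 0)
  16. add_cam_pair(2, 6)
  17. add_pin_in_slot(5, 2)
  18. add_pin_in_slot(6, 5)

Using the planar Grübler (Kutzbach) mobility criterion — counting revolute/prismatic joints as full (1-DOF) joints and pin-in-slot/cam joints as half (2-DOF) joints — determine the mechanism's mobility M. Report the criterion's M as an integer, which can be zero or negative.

M = 3

[1;0;0] (link 0 is ground)
L+ [2;0;0]
R(0,1)∈J1 [2;1;0]
L+ [3;1;0]
L+ [4;1;0]
C(2,3)∈J2 [4;1;1]
L+ [5;1;1]
C(0,4)∈J2 [5;1;2]
L+ [6;1;2]
R(5,4)∈J1 [6;2;2]
C(3,5)∈J2 [6;2;3]
C(1,4)∈J2 [6;2;4]
P(5,1)∈J1 [6;3;4]
PS(2,0)∈J2 [6;3;5]
L+ [7;3;5]
C(6,0)∈J2 [7;3;6]
C(2,6)∈J2 [7;3;7]
PS(5,2)∈J2 [7;3;8]
PS(6,5)∈J2 [7;3;9]
mobility = 18 − 6 − 9 = 3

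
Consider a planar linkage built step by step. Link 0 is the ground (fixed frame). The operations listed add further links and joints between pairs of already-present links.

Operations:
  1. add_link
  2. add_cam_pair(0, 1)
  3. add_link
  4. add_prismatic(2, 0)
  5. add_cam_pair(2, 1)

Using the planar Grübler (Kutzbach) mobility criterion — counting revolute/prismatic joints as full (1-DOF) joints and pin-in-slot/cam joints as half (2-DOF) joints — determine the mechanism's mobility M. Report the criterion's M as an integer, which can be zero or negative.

M = 2

[1;0;0] (link 0 is ground)
L+ [2;0;0]
C(0,1)∈J2 [2;0;1]
L+ [3;0;1]
P(2,0)∈J1 [3;1;1]
C(2,1)∈J2 [3;1;2]
mobility = 6 − 2 − 2 = 2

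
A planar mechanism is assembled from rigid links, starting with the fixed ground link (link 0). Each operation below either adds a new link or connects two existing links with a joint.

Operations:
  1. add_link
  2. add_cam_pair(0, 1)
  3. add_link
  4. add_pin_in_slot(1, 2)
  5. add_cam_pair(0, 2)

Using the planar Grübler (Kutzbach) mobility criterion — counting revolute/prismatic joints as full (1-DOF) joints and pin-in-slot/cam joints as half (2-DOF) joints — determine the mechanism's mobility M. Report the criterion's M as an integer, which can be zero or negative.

[1;0;0] (link 0 is ground)
L+ [2;0;0]
C(0,1)∈J2 [2;0;1]
L+ [3;0;1]
PS(1,2)∈J2 [3;0;2]
C(0,2)∈J2 [3;0;3]
mobility = 6 − 0 − 3 = 3

M = 3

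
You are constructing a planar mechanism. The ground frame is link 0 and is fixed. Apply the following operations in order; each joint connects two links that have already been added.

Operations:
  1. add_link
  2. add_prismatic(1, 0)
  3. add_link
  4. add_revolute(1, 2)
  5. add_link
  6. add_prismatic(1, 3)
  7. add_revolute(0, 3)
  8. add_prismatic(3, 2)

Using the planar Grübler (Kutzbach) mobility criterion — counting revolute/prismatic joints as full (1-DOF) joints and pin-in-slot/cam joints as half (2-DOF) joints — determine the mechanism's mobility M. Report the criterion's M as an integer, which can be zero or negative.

ground; <1,0,0>
#1 <2,0,0>
P:1↔0 J1 <2,1,0>
#2 <3,1,0>
R:1↔2 J1 <3,2,0>
#3 <4,2,0>
P:1↔3 J1 <4,3,0>
R:0↔3 J1 <4,4,0>
P:3↔2 J1 <4,5,0>
3×3 − 2×5 − 1×0 = -1

M = -1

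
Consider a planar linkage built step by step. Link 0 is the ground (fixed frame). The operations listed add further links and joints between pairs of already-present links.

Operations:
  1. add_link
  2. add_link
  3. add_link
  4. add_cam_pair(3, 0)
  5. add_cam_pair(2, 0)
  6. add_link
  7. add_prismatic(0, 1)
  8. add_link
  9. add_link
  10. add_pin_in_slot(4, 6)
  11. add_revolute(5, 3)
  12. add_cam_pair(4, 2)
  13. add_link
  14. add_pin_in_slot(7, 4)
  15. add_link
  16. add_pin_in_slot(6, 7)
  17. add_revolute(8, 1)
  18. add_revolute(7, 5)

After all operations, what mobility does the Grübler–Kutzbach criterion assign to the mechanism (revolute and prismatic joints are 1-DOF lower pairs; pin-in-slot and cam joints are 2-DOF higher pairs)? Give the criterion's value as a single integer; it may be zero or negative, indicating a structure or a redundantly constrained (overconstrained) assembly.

[1;0;0] (link 0 is ground)
L+ [2;0;0]
L+ [3;0;0]
L+ [4;0;0]
C(3,0)∈J2 [4;0;1]
C(2,0)∈J2 [4;0;2]
L+ [5;0;2]
P(0,1)∈J1 [5;1;2]
L+ [6;1;2]
L+ [7;1;2]
PS(4,6)∈J2 [7;1;3]
R(5,3)∈J1 [7;2;3]
C(4,2)∈J2 [7;2;4]
L+ [8;2;4]
PS(7,4)∈J2 [8;2;5]
L+ [9;2;5]
PS(6,7)∈J2 [9;2;6]
R(8,1)∈J1 [9;3;6]
R(7,5)∈J1 [9;4;6]
mobility = 24 − 8 − 6 = 10

M = 10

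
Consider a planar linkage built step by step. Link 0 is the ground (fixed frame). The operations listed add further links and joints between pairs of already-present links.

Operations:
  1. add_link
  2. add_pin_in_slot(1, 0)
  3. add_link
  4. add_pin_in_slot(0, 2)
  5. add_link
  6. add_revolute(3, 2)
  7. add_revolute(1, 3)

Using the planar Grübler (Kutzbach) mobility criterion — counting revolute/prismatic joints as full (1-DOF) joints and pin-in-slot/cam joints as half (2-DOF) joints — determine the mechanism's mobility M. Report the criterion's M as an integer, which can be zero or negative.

ground; <1,0,0>
#1 <2,0,0>
PS:1↔0 J2 <2,0,1>
#2 <3,0,1>
PS:0↔2 J2 <3,0,2>
#3 <4,0,2>
R:3↔2 J1 <4,1,2>
R:1↔3 J1 <4,2,2>
3×3 − 2×2 − 1×2 = 3

M = 3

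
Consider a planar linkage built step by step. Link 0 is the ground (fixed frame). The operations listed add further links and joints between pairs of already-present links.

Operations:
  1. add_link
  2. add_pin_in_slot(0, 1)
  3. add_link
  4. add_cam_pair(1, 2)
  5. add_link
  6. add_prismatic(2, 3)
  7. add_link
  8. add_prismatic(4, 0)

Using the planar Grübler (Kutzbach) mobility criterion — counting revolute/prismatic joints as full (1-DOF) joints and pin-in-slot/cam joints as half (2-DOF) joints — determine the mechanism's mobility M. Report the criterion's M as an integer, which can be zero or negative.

M = 6

ground; <1,0,0>
#1 <2,0,0>
PS:0↔1 J2 <2,0,1>
#2 <3,0,1>
C:1↔2 J2 <3,0,2>
#3 <4,0,2>
P:2↔3 J1 <4,1,2>
#4 <5,1,2>
P:4↔0 J1 <5,2,2>
3×4 − 2×2 − 1×2 = 6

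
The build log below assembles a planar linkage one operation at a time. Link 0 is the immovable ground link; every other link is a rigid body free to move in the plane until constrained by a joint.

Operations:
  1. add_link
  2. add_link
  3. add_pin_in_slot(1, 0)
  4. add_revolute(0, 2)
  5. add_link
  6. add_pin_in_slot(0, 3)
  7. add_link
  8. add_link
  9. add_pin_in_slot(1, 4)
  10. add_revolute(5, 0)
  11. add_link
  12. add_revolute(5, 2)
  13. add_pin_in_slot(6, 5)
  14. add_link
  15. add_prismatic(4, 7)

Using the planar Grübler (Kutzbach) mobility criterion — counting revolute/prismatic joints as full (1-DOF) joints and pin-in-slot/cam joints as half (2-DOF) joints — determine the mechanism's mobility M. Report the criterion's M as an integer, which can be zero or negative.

link 0 = ground. State L|J1|J2 = 1|0|0
+link1  2|0|0
+link2  3|0|0
PS(1,0) f=2→J2  3|0|1
R(0,2) f=1→J1  3|1|1
+link3  4|1|1
PS(0,3) f=2→J2  4|1|2
+link4  5|1|2
+link5  6|1|2
PS(1,4) f=2→J2  6|1|3
R(5,0) f=1→J1  6|2|3
+link6  7|2|3
R(5,2) f=1→J1  7|3|3
PS(6,5) f=2→J2  7|3|4
+link7  8|3|4
P(4,7) f=1→J1  8|4|4
M = 3(8−1)−2·4−4 = 21−8−4 = 9

M = 9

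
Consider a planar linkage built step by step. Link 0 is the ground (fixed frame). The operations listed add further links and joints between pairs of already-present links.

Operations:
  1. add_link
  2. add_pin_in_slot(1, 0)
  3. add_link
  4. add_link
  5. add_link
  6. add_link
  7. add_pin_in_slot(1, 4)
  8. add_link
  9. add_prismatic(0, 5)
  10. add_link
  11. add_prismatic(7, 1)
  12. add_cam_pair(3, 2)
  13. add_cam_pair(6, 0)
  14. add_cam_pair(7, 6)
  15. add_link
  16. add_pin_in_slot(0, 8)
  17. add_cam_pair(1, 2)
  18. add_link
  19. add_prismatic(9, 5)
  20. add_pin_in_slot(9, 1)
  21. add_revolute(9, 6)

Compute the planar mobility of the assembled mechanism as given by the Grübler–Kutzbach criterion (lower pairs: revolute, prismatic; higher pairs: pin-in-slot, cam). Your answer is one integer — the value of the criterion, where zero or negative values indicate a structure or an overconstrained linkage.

M = 11

[1;0;0] (link 0 is ground)
L+ [2;0;0]
PS(1,0)∈J2 [2;0;1]
L+ [3;0;1]
L+ [4;0;1]
L+ [5;0;1]
L+ [6;0;1]
PS(1,4)∈J2 [6;0;2]
L+ [7;0;2]
P(0,5)∈J1 [7;1;2]
L+ [8;1;2]
P(7,1)∈J1 [8;2;2]
C(3,2)∈J2 [8;2;3]
C(6,0)∈J2 [8;2;4]
C(7,6)∈J2 [8;2;5]
L+ [9;2;5]
PS(0,8)∈J2 [9;2;6]
C(1,2)∈J2 [9;2;7]
L+ [10;2;7]
P(9,5)∈J1 [10;3;7]
PS(9,1)∈J2 [10;3;8]
R(9,6)∈J1 [10;4;8]
mobility = 27 − 8 − 8 = 11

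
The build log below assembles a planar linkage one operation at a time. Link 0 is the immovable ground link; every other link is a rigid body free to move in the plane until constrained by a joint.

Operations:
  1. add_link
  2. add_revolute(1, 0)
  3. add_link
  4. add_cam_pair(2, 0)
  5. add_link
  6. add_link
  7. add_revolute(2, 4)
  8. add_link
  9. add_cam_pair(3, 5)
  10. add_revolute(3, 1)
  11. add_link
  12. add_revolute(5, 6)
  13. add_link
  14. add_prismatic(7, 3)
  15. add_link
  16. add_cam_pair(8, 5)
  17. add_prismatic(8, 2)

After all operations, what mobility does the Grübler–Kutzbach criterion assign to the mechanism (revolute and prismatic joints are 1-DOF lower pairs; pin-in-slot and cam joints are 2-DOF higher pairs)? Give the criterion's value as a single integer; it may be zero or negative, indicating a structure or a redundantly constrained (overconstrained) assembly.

M = 9

(L,J1,J2)=(1,0,0); link0 fixed
link1: (2,0,0)
R 1-0 [J1]: (2,1,0)
link2: (3,1,0)
C 2-0 [J2]: (3,1,1)
link3: (4,1,1)
link4: (5,1,1)
R 2-4 [J1]: (5,2,1)
link5: (6,2,1)
C 3-5 [J2]: (6,2,2)
R 3-1 [J1]: (6,3,2)
link6: (7,3,2)
R 5-6 [J1]: (7,4,2)
link7: (8,4,2)
P 7-3 [J1]: (8,5,2)
link8: (9,5,2)
C 8-5 [J2]: (9,5,3)
P 8-2 [J1]: (9,6,3)
Grübler: 3·8 − 2·6 − 3 = 9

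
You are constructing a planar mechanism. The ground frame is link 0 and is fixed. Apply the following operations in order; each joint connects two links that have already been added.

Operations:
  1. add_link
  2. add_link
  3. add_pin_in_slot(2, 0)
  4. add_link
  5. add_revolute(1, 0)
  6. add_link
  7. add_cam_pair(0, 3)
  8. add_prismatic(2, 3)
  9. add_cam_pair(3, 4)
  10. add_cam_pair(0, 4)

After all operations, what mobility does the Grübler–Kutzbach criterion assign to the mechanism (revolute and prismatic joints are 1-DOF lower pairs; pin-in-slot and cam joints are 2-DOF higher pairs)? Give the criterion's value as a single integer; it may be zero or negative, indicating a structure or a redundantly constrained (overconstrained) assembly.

L=1 J1=0 J2=0
add link → L=2 J1=0 J2=0
add link → L=3 J1=0 J2=0
PS@2,0 dof=2 J2 → L=3 J1=0 J2=1
add link → L=4 J1=0 J2=1
R@1,0 dof=1 J1 → L=4 J1=1 J2=1
add link → L=5 J1=1 J2=1
C@0,3 dof=2 J2 → L=5 J1=1 J2=2
P@2,3 dof=1 J1 → L=5 J1=2 J2=2
C@3,4 dof=2 J2 → L=5 J1=2 J2=3
C@0,4 dof=2 J2 → L=5 J1=2 J2=4
M=3(L−1)−2J1−J2=3·4−2·2−4=4

M = 4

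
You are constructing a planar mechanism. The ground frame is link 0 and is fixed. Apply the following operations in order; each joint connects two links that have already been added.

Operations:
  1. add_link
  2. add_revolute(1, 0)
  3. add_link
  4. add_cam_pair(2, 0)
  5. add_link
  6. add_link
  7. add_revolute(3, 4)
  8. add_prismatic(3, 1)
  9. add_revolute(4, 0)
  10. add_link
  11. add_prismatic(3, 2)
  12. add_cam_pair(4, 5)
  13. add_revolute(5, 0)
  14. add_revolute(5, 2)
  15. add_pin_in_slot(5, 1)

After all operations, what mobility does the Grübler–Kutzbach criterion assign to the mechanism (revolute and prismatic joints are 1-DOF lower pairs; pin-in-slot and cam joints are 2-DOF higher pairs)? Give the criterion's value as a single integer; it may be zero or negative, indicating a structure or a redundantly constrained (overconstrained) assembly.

[1;0;0] (link 0 is ground)
L+ [2;0;0]
R(1,0)∈J1 [2;1;0]
L+ [3;1;0]
C(2,0)∈J2 [3;1;1]
L+ [4;1;1]
L+ [5;1;1]
R(3,4)∈J1 [5;2;1]
P(3,1)∈J1 [5;3;1]
R(4,0)∈J1 [5;4;1]
L+ [6;4;1]
P(3,2)∈J1 [6;5;1]
C(4,5)∈J2 [6;5;2]
R(5,0)∈J1 [6;6;2]
R(5,2)∈J1 [6;7;2]
PS(5,1)∈J2 [6;7;3]
mobility = 15 − 14 − 3 = -2

M = -2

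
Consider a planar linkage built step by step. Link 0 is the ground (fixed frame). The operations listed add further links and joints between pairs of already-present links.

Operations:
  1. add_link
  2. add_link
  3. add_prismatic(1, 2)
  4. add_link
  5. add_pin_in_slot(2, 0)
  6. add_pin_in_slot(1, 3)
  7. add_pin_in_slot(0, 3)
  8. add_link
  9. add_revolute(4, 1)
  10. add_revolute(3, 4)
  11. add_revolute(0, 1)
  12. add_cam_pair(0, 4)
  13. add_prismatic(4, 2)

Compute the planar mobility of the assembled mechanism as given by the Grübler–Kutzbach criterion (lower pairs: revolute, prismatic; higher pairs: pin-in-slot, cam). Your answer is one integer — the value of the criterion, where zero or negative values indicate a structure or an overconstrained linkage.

L=1 J1=0 J2=0
add link → L=2 J1=0 J2=0
add link → L=3 J1=0 J2=0
P@1,2 dof=1 J1 → L=3 J1=1 J2=0
add link → L=4 J1=1 J2=0
PS@2,0 dof=2 J2 → L=4 J1=1 J2=1
PS@1,3 dof=2 J2 → L=4 J1=1 J2=2
PS@0,3 dof=2 J2 → L=4 J1=1 J2=3
add link → L=5 J1=1 J2=3
R@4,1 dof=1 J1 → L=5 J1=2 J2=3
R@3,4 dof=1 J1 → L=5 J1=3 J2=3
R@0,1 dof=1 J1 → L=5 J1=4 J2=3
C@0,4 dof=2 J2 → L=5 J1=4 J2=4
P@4,2 dof=1 J1 → L=5 J1=5 J2=4
M=3(L−1)−2J1−J2=3·4−2·5−4=-2

M = -2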